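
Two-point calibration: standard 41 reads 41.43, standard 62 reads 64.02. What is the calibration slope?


slope = (y2 - y1) / (x2 - x1)
= (64.02 - 41.43) / (62 - 41)
= 22.5900 / 21
= 1.0757

1.0757


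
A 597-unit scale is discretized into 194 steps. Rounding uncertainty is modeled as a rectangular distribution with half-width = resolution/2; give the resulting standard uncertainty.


resolution = range / divisions
resolution = 597 / 194 = 3.0773196
u_res = resolution / (2*sqrt(3))
u_res = 3.0773196 / 3.4641016
u_res = 0.8883

0.8883


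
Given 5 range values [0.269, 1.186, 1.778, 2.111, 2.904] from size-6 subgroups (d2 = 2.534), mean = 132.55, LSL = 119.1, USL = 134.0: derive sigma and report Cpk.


R_bar = (0.269 + 1.186 + 1.778 + 2.111 + 2.904) / 5 = 1.6496
sigma = R_bar / d2 = 1.6496 / 2.534 = 0.65098658
Cp = (USL - LSL)/(6*sigma) = (134.0 - 119.1)/(6*0.65098658) = 3.8147
Cpu = (134.0 - 132.55)/(3*0.65098658) = 0.7425
Cpl = (132.55 - 119.1)/(3*0.65098658) = 6.8870
Cpk = min(Cpu, Cpl) = 0.7425

0.7425


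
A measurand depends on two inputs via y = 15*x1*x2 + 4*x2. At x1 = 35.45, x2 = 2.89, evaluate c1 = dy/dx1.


y = 15*x1*x2 + 4*x2
dy/dx1 = 15*x2
Evaluate at x2 = 2.89: c1 = 15 * 2.89
c1 = 43.3500

43.3500


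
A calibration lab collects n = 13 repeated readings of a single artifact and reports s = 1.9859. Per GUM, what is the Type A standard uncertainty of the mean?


u_A = s / sqrt(n)
u_A = 1.9859 / sqrt(13)
u_A = 1.9859 / 3.6055513
u_A = 0.5508

0.5508


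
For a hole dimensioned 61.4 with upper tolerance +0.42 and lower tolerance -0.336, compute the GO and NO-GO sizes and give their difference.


GO = nominal - lower_tol (smallest hole = maximum material condition)
GO = 61.4 - 0.336 = 61.064
NO-GO = nominal + upper_tol (largest hole = least material condition)
NO-GO = 61.4 + 0.42 = 61.82
spread = NO-GO - GO = 61.82 - 61.064 = 0.7560

0.7560


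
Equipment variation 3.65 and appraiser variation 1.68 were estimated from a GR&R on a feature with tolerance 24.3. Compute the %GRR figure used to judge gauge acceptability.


GRR = sqrt(EV^2 + AV^2) = sqrt(3.65^2 + 1.68^2) = 4.0180717
%GRR = GRR / tol * 100 = 4.0180717 / 24.3 * 100
%GRR = 16.5353

16.5353


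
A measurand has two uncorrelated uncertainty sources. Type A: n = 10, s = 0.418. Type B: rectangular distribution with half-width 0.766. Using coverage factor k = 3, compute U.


u_A = s / sqrt(n) = 0.418 / sqrt(10) = 0.13218321
u_B = half_width / sqrt(3) = 0.766 / sqrt(3) = 0.44225031
uc = sqrt(u_A^2 + u_B^2) = sqrt(0.13218321^2 + 0.44225031^2) = 0.46158178
U = k * uc = 3 * 0.46158178
U = 1.3847

1.3847


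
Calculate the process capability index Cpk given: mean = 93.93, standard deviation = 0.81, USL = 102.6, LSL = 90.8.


Cpu = (USL - mean) / (3*sigma) = (102.6 - 93.93) / (3*0.81) = 3.5679
Cpl = (mean - LSL) / (3*sigma) = (93.93 - 90.8) / (3*0.81) = 1.2881
Cpk = min(Cpu, Cpl) = 1.2881

1.2881


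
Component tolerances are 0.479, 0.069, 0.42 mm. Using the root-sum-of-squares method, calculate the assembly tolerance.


RSS = sqrt(0.479^2 + 0.069^2 + 0.42^2)
= sqrt(0.410602)
= 0.6408

0.6408


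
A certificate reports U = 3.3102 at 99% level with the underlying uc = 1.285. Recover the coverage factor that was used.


k = U / uc
k = 3.3102 / 1.285
k = 2.576

2.576


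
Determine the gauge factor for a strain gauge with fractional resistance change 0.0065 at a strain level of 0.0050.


GF = (dR/R) / epsilon
= 0.0065 / 0.0050
= 1.3000

1.3000


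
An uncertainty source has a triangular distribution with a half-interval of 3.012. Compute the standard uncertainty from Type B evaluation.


u_B = half_width / sqrt(6)
u_B = 3.012 / 2.4494897
u_B = 1.2296

1.2296


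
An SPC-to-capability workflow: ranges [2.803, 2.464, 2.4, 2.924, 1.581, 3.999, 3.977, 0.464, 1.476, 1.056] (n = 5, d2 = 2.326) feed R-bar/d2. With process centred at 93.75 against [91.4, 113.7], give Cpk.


R_bar = (2.803 + 2.464 + 2.4 + 2.924 + 1.581 + 3.999 + 3.977 + 0.464 + 1.476 + 1.056) / 10 = 2.3144
sigma = R_bar / d2 = 2.3144 / 2.326 = 0.9950129
Cp = (USL - LSL)/(6*sigma) = (113.7 - 91.4)/(6*0.9950129) = 3.7353
Cpu = (113.7 - 93.75)/(3*0.9950129) = 6.6833
Cpl = (93.75 - 91.4)/(3*0.9950129) = 0.7873
Cpk = min(Cpu, Cpl) = 0.7873

0.7873


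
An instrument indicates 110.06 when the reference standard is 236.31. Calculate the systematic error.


Systematic error = measured - true
= 110.06 - 236.31
= -126.2500

-126.2500


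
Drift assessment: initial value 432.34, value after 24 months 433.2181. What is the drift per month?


rate = (v2 - v1) / months
= (433.2181 - 432.34) / 24
= 0.8781 / 24
= 0.0366

0.0366


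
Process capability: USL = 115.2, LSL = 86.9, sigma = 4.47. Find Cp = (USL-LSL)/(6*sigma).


Cp = (USL - LSL) / (6 * sigma)
= (115.2 - 86.9) / (6 * 4.47)
= 28.3000 / 26.8200
= 1.0552

1.0552


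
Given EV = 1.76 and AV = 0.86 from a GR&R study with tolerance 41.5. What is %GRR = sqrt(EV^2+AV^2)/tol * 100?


GRR = sqrt(EV^2 + AV^2) = sqrt(1.76^2 + 0.86^2) = 1.9588772
%GRR = GRR / tol * 100 = 1.9588772 / 41.5 * 100
%GRR = 4.7202

4.7202


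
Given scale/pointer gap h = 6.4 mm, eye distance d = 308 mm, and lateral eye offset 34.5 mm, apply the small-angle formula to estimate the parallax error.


error = h * offset / d
= 6.4 * 34.5 / 308
= 0.7169

0.7169


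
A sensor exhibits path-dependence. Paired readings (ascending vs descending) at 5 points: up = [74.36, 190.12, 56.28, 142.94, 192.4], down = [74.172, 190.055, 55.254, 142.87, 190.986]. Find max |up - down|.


|74.36 - 74.172| = 0.1880
|190.12 - 190.055| = 0.0650
|56.28 - 55.254| = 1.0260
|142.94 - 142.87| = 0.0700
|192.4 - 190.986| = 1.4140
hysteresis = max(diffs) = 1.4140

1.4140


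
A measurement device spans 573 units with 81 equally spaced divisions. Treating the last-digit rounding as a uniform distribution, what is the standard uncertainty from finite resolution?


resolution = range / divisions
resolution = 573 / 81 = 7.0740741
u_res = resolution / (2*sqrt(3))
u_res = 7.0740741 / 3.4641016
u_res = 2.0421

2.0421


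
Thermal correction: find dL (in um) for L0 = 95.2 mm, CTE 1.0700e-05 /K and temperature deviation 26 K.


dL = L * alpha * dT
= 95.2 * 1.0700e-05 * 26
= 0.0264846 mm
dL_um = 0.0264846 * 1000 = 26.4846 um

26.4846


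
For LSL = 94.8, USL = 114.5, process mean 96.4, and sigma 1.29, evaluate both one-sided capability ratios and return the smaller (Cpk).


Cpu = (USL - mean) / (3*sigma) = (114.5 - 96.4) / (3*1.29) = 4.6770
Cpl = (mean - LSL) / (3*sigma) = (96.4 - 94.8) / (3*1.29) = 0.4134
Cpk = min(Cpu, Cpl) = 0.4134

0.4134


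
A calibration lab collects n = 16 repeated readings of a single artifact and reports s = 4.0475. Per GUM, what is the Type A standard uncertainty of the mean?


u_A = s / sqrt(n)
u_A = 4.0475 / sqrt(16)
u_A = 4.0475 / 4
u_A = 1.0119

1.0119


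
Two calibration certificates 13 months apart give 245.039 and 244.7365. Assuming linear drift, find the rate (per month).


rate = (v2 - v1) / months
= (244.7365 - 245.039) / 13
= -0.3025 / 13
= -0.0233

-0.0233


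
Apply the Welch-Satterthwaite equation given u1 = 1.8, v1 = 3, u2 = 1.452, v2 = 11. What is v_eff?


uc = sqrt(u1^2 + u2^2) = sqrt(1.8^2 + 1.452^2) = 2.31264
v_eff = uc^4 / (u1^4/v1 + u2^4/v2)
= 2.31264^4 / (1.8^4/3 + 1.452^4/11)
= 28.604353 / 3.903286
v_eff = 7.3283

7.3283


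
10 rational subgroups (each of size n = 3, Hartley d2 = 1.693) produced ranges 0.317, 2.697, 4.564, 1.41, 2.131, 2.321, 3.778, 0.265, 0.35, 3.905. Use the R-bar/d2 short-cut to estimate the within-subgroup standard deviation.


R_bar = (0.317 + 2.697 + 4.564 + 1.41 + 2.131 + 2.321 + 3.778 + 0.265 + 0.35 + 3.905) / 10
R_bar = 21.738 / 10 = 2.1738
sigma_hat = R_bar / d2 = 2.1738 / 1.693 = 1.2840

1.2840


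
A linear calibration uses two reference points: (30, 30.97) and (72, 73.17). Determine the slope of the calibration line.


slope = (y2 - y1) / (x2 - x1)
= (73.17 - 30.97) / (72 - 30)
= 42.2000 / 42
= 1.0048

1.0048


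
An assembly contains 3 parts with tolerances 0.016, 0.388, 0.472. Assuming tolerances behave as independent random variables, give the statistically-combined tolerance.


RSS = sqrt(0.016^2 + 0.388^2 + 0.472^2)
= sqrt(0.373584)
= 0.6112

0.6112


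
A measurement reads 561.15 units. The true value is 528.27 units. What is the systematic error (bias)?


Systematic error = measured - true
= 561.15 - 528.27
= 32.8800

32.8800


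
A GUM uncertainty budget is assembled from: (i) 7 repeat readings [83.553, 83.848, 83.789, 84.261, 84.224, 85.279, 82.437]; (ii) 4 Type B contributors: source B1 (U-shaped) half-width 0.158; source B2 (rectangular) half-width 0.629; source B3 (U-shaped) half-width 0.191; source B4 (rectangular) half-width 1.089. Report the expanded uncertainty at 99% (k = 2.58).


mean = (83.553 + 83.848 + 83.789 + 84.261 + 84.224 + 85.279 + 82.437) / 7 = 83.913
s = sqrt(sum((x - mean)^2)/(n-1)) = 0.85747284
u_A = s / sqrt(n) = 0.85747284 / sqrt(7) = 0.32409427
u_B1 = 0.158 / sqrt(2) = 0.11172287
u_B2 = 0.629 / sqrt(3) = 0.36315332
u_B3 = 0.191 / sqrt(2) = 0.1350574
u_B4 = 1.089 / sqrt(3) = 0.62873444
uc = sqrt(0.32409427^2 + 0.11172287^2 + 0.36315332^2 + 0.1350574^2 + 0.62873444^2) = 0.81421553
U = k * uc = 2.58 * 0.81421553
U = 2.1007

2.1007


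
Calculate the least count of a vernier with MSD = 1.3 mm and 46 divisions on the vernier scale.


LC = MSD / n_div
= 1.3 / 46
= 0.0283

0.0283


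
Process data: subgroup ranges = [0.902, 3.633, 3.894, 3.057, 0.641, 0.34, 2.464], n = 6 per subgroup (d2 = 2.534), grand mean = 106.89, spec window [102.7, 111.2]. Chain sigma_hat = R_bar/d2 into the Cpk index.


R_bar = (0.902 + 3.633 + 3.894 + 3.057 + 0.641 + 0.34 + 2.464) / 7 = 2.133
sigma = R_bar / d2 = 2.133 / 2.534 = 0.84175217
Cp = (USL - LSL)/(6*sigma) = (111.2 - 102.7)/(6*0.84175217) = 1.6830
Cpu = (111.2 - 106.89)/(3*0.84175217) = 1.7068
Cpl = (106.89 - 102.7)/(3*0.84175217) = 1.6592
Cpk = min(Cpu, Cpl) = 1.6592

1.6592


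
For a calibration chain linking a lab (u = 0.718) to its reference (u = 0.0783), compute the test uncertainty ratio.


TUR = u_lab / u_ref
= 0.718 / 0.0783
= 9.1699

9.1699


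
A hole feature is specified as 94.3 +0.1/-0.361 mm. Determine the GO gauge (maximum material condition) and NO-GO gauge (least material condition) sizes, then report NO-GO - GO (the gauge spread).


GO = nominal - lower_tol (smallest hole = maximum material condition)
GO = 94.3 - 0.361 = 93.939
NO-GO = nominal + upper_tol (largest hole = least material condition)
NO-GO = 94.3 + 0.1 = 94.4
spread = NO-GO - GO = 94.4 - 93.939 = 0.4610

0.4610


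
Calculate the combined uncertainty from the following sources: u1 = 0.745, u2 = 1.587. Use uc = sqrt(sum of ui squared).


uc = sqrt(0.745^2 + 1.587^2)
uc = sqrt(3.073594)
uc = 1.7532

1.7532


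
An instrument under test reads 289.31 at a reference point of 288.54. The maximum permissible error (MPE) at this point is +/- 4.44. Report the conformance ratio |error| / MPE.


e = indication - reference = 289.31 - 288.54 = 0.7700
|e| = 0.7700
ratio = |e| / MPE = 0.7700 / 4.44
ratio = 0.1734

0.1734


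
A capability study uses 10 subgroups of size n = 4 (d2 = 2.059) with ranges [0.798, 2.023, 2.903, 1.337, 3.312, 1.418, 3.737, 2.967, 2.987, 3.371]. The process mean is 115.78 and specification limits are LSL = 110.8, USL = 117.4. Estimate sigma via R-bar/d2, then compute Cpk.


R_bar = (0.798 + 2.023 + 2.903 + 1.337 + 3.312 + 1.418 + 3.737 + 2.967 + 2.987 + 3.371) / 10 = 2.4853
sigma = R_bar / d2 = 2.4853 / 2.059 = 1.2070423
Cp = (USL - LSL)/(6*sigma) = (117.4 - 110.8)/(6*1.2070423) = 0.9113
Cpu = (117.4 - 115.78)/(3*1.2070423) = 0.4474
Cpl = (115.78 - 110.8)/(3*1.2070423) = 1.3753
Cpk = min(Cpu, Cpl) = 0.4474

0.4474


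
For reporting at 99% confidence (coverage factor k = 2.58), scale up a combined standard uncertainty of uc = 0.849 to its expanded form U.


U = k * uc
U = 2.58 * 0.849
U = 2.1904

2.1904


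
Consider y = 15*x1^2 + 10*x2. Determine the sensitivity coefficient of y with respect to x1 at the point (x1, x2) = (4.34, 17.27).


y = 15*x1^2 + 10*x2
dy/dx1 = 2*15*x1
Evaluate at x1 = 4.34: c1 = 30 * 4.34
c1 = 130.2000

130.2000


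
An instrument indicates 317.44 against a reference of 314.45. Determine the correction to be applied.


Correction = standard - reading
= 314.45 - 317.44
= -2.9900

-2.9900


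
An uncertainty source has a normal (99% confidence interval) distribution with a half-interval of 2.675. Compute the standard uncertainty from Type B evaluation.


u_B = half_width / 2.576
u_B = 2.675 / 2.576
u_B = 1.0384

1.0384


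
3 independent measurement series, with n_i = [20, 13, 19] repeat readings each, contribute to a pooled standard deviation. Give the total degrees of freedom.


nu = sum_i (n_i - 1)
nu = ((20 - 1) + (13 - 1) + (19 - 1))
nu = 19 + 12 + 18
nu = 49

49


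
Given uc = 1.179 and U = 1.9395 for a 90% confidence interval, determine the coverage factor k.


k = U / uc
k = 1.9395 / 1.179
k = 1.645

1.645


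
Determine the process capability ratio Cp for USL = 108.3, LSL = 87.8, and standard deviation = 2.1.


Cp = (USL - LSL) / (6 * sigma)
= (108.3 - 87.8) / (6 * 2.1)
= 20.5000 / 12.6000
= 1.6270

1.6270


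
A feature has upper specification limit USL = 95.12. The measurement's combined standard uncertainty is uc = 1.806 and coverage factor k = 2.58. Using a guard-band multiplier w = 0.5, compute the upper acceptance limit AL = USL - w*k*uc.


U = k * uc = 2.58 * 1.806 = 4.65948
guard band g = w * U = 0.5 * 4.65948 = 2.32974
AL = USL - g = 95.12 - 2.32974
AL = 92.7903

92.7903


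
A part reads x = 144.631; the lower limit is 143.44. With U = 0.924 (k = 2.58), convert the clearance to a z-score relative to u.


u = U / k = 0.924 / 2.58 = 0.35813953
margin = |LSL - x| = |143.44 - 144.631| = 1.191
z = margin / u = 1.191 / 0.35813953
z = 3.3255

3.3255


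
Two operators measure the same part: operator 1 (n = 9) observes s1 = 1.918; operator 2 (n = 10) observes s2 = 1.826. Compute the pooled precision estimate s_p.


s_p = sqrt(((n1-1)*s1^2 + (n2-1)*s2^2) / (n1+n2-2))
numerator = (9-1)*1.918^2 + (10-1)*1.826^2 = 29.429792 + 30.008484 = 59.438276
denominator = 9 + 10 - 2 = 17
s_p^2 = 59.438276 / 17 = 3.4963692
s_p = sqrt(3.4963692) = 1.8699

1.8699


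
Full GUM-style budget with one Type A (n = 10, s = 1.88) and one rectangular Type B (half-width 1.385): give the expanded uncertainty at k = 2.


u_A = s / sqrt(n) = 1.88 / sqrt(10) = 0.5945082
u_B = half_width / sqrt(3) = 1.385 / sqrt(3) = 0.79963012
uc = sqrt(u_A^2 + u_B^2) = sqrt(0.5945082^2 + 0.79963012^2) = 0.99641775
U = k * uc = 2 * 0.99641775
U = 1.9928

1.9928


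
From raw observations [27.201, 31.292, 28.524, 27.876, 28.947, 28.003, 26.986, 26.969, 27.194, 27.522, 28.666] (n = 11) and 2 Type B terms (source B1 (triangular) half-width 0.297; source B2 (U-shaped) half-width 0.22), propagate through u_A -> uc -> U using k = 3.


mean = (27.201 + 31.292 + 28.524 + 27.876 + 28.947 + 28.003 + 26.986 + 26.969 + 27.194 + 27.522 + 28.666) / 11 = 28.10727273
s = sqrt(sum((x - mean)^2)/(n-1)) = 1.2628811
u_A = s / sqrt(n) = 1.2628811 / sqrt(11) = 0.38077298
u_B1 = 0.297 / sqrt(6) = 0.12124974
u_B2 = 0.22 / sqrt(2) = 0.15556349
uc = sqrt(0.38077298^2 + 0.12124974^2 + 0.15556349^2) = 0.42882346
U = k * uc = 3 * 0.42882346
U = 1.2865

1.2865


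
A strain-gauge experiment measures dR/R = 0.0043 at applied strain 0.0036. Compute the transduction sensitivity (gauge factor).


GF = (dR/R) / epsilon
= 0.0043 / 0.0036
= 1.1944

1.1944


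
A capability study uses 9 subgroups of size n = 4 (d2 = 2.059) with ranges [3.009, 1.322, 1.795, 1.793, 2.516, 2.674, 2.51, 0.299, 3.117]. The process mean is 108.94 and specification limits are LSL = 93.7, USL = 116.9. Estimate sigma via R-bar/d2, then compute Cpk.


R_bar = (3.009 + 1.322 + 1.795 + 1.793 + 2.516 + 2.674 + 2.51 + 0.299 + 3.117) / 9 = 2.115
sigma = R_bar / d2 = 2.115 / 2.059 = 1.0271977
Cp = (USL - LSL)/(6*sigma) = (116.9 - 93.7)/(6*1.0271977) = 3.7643
Cpu = (116.9 - 108.94)/(3*1.0271977) = 2.5831
Cpl = (108.94 - 93.7)/(3*1.0271977) = 4.9455
Cpk = min(Cpu, Cpl) = 2.5831

2.5831


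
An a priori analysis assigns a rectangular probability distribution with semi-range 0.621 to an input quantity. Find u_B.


u_B = half_width / sqrt(3)
u_B = 0.621 / 1.7320508
u_B = 0.3585

0.3585


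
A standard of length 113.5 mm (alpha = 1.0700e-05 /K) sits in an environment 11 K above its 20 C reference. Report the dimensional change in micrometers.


dL = L * alpha * dT
= 113.5 * 1.0700e-05 * 11
= 0.0133590 mm
dL_um = 0.0133590 * 1000 = 13.3590 um

13.3590


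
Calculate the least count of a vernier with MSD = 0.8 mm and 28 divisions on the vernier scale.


LC = MSD / n_div
= 0.8 / 28
= 0.0286

0.0286


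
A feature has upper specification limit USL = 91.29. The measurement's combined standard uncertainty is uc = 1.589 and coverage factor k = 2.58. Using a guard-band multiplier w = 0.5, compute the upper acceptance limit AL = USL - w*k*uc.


U = k * uc = 2.58 * 1.589 = 4.09962
guard band g = w * U = 0.5 * 4.09962 = 2.04981
AL = USL - g = 91.29 - 2.04981
AL = 89.2402

89.2402


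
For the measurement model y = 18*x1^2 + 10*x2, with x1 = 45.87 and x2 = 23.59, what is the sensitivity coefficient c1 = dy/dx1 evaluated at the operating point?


y = 18*x1^2 + 10*x2
dy/dx1 = 2*18*x1
Evaluate at x1 = 45.87: c1 = 36 * 45.87
c1 = 1651.3200

1651.3200


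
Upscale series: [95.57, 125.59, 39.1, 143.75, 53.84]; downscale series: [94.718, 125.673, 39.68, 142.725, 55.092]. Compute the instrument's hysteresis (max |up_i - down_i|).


|95.57 - 94.718| = 0.8520
|125.59 - 125.673| = 0.0830
|39.1 - 39.68| = 0.5800
|143.75 - 142.725| = 1.0250
|53.84 - 55.092| = 1.2520
hysteresis = max(diffs) = 1.2520

1.2520


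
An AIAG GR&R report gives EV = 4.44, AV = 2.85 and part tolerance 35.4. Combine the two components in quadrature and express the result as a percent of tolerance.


GRR = sqrt(EV^2 + AV^2) = sqrt(4.44^2 + 2.85^2) = 5.2759928
%GRR = GRR / tol * 100 = 5.2759928 / 35.4 * 100
%GRR = 14.9039

14.9039


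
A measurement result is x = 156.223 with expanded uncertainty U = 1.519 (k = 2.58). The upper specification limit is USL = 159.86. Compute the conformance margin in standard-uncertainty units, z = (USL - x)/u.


u = U / k = 1.519 / 2.58 = 0.58875969
margin = |USL - x| = |159.86 - 156.223| = 3.637
z = margin / u = 3.637 / 0.58875969
z = 6.1774

6.1774


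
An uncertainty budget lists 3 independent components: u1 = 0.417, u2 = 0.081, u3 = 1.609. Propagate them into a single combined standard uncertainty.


uc = sqrt(0.417^2 + 0.081^2 + 1.609^2)
uc = sqrt(2.769331)
uc = 1.6641

1.6641


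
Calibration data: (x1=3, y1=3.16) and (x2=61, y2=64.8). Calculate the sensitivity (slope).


slope = (y2 - y1) / (x2 - x1)
= (64.8 - 3.16) / (61 - 3)
= 61.6400 / 58
= 1.0628

1.0628


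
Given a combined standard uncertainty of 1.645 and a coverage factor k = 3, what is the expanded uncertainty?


U = k * uc
U = 3 * 1.645
U = 4.9350

4.9350


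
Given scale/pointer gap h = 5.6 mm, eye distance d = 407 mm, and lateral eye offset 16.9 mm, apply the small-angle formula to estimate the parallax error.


error = h * offset / d
= 5.6 * 16.9 / 407
= 0.2325

0.2325


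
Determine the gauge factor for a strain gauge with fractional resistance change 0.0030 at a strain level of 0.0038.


GF = (dR/R) / epsilon
= 0.0030 / 0.0038
= 0.7895

0.7895


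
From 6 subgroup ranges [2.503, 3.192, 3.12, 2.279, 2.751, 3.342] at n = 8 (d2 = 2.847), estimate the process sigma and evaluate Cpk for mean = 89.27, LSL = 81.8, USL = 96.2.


R_bar = (2.503 + 3.192 + 3.12 + 2.279 + 2.751 + 3.342) / 6 = 2.8645
sigma = R_bar / d2 = 2.8645 / 2.847 = 1.0061468
Cp = (USL - LSL)/(6*sigma) = (96.2 - 81.8)/(6*1.0061468) = 2.3853
Cpu = (96.2 - 89.27)/(3*1.0061468) = 2.2959
Cpl = (89.27 - 81.8)/(3*1.0061468) = 2.4748
Cpk = min(Cpu, Cpl) = 2.2959

2.2959


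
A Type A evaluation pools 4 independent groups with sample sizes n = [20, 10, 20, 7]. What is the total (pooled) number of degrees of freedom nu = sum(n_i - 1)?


nu = sum_i (n_i - 1)
nu = ((20 - 1) + (10 - 1) + (20 - 1) + (7 - 1))
nu = 19 + 9 + 19 + 6
nu = 53

53


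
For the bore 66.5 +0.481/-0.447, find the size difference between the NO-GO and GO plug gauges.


GO = nominal - lower_tol (smallest hole = maximum material condition)
GO = 66.5 - 0.447 = 66.053
NO-GO = nominal + upper_tol (largest hole = least material condition)
NO-GO = 66.5 + 0.481 = 66.981
spread = NO-GO - GO = 66.981 - 66.053 = 0.9280

0.9280


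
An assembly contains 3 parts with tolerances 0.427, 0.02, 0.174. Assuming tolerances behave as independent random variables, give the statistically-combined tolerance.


RSS = sqrt(0.427^2 + 0.02^2 + 0.174^2)
= sqrt(0.213005)
= 0.4615

0.4615


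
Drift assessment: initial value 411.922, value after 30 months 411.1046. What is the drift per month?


rate = (v2 - v1) / months
= (411.1046 - 411.922) / 30
= -0.8174 / 30
= -0.0272

-0.0272


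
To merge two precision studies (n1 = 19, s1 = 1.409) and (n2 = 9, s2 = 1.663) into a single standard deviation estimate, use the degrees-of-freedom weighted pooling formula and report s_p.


s_p = sqrt(((n1-1)*s1^2 + (n2-1)*s2^2) / (n1+n2-2))
numerator = (19-1)*1.409^2 + (9-1)*1.663^2 = 35.735058 + 22.124552 = 57.85961
denominator = 19 + 9 - 2 = 26
s_p^2 = 57.85961 / 26 = 2.2253696
s_p = sqrt(2.2253696) = 1.4918

1.4918


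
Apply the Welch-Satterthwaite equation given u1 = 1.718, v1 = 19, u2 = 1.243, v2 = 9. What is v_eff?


uc = sqrt(u1^2 + u2^2) = sqrt(1.718^2 + 1.243^2) = 2.1205124
v_eff = uc^4 / (u1^4/v1 + u2^4/v2)
= 2.1205124^4 / (1.718^4/19 + 1.243^4/9)
= 20.219167 / 0.7237415
v_eff = 27.9370

27.9370


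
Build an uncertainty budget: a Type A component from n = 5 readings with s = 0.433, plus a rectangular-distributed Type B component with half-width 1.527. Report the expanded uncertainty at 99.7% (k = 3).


u_A = s / sqrt(n) = 0.433 / sqrt(5) = 0.19364349
u_B = half_width / sqrt(3) = 1.527 / sqrt(3) = 0.88161386
uc = sqrt(u_A^2 + u_B^2) = sqrt(0.19364349^2 + 0.88161386^2) = 0.90262993
U = k * uc = 3 * 0.90262993
U = 2.7079

2.7079


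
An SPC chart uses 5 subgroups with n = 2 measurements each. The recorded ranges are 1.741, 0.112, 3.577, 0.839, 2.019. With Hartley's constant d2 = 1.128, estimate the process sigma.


R_bar = (1.741 + 0.112 + 3.577 + 0.839 + 2.019) / 5
R_bar = 8.288 / 5 = 1.6576
sigma_hat = R_bar / d2 = 1.6576 / 1.128 = 1.4695

1.4695


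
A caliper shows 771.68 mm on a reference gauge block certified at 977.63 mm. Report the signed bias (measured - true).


Systematic error = measured - true
= 771.68 - 977.63
= -205.9500

-205.9500


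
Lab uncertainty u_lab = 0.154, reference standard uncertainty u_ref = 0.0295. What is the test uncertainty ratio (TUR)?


TUR = u_lab / u_ref
= 0.154 / 0.0295
= 5.2203

5.2203


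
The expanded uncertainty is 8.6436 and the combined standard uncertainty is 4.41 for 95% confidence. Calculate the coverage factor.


k = U / uc
k = 8.6436 / 4.41
k = 1.96

1.96


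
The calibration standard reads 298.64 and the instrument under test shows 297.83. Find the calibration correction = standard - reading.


Correction = standard - reading
= 298.64 - 297.83
= 0.8100

0.8100


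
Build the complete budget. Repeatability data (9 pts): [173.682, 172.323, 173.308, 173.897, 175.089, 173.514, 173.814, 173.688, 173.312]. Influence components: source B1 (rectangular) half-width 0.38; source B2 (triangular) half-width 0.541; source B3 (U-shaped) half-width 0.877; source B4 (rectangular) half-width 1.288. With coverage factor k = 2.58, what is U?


mean = (173.682 + 172.323 + 173.308 + 173.897 + 175.089 + 173.514 + 173.814 + 173.688 + 173.312) / 9 = 173.6252222
s = sqrt(sum((x - mean)^2)/(n-1)) = 0.72164756
u_A = s / sqrt(n) = 0.72164756 / sqrt(9) = 0.24054919
u_B1 = 0.38 / sqrt(3) = 0.2193931
u_B2 = 0.541 / sqrt(6) = 0.22086233
u_B3 = 0.877 / sqrt(2) = 0.62013265
u_B4 = 1.288 / sqrt(3) = 0.74362715
uc = sqrt(0.24054919^2 + 0.2193931^2 + 0.22086233^2 + 0.62013265^2 + 0.74362715^2) = 1.0451427
U = k * uc = 2.58 * 1.0451427
U = 2.6965

2.6965


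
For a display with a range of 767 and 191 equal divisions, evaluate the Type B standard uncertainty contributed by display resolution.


resolution = range / divisions
resolution = 767 / 191 = 4.0157068
u_res = resolution / (2*sqrt(3))
u_res = 4.0157068 / 3.4641016
u_res = 1.1592

1.1592


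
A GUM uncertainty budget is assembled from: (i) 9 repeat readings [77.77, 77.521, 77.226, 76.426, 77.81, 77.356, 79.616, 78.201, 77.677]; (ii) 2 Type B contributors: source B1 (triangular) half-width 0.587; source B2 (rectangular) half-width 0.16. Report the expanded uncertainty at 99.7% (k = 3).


mean = (77.77 + 77.521 + 77.226 + 76.426 + 77.81 + 77.356 + 79.616 + 78.201 + 77.677) / 9 = 77.73366667
s = sqrt(sum((x - mean)^2)/(n-1)) = 0.86077828
u_A = s / sqrt(n) = 0.86077828 / sqrt(9) = 0.28692609
u_B1 = 0.587 / sqrt(6) = 0.23964175
u_B2 = 0.16 / sqrt(3) = 0.092376043
uc = sqrt(0.28692609^2 + 0.23964175^2 + 0.092376043^2) = 0.38508192
U = k * uc = 3 * 0.38508192
U = 1.1552

1.1552


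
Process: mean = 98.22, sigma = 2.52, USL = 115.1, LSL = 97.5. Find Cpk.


Cpu = (USL - mean) / (3*sigma) = (115.1 - 98.22) / (3*2.52) = 2.2328
Cpl = (mean - LSL) / (3*sigma) = (98.22 - 97.5) / (3*2.52) = 0.0952
Cpk = min(Cpu, Cpl) = 0.0952

0.0952


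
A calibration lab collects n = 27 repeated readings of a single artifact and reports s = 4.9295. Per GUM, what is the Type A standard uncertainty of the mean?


u_A = s / sqrt(n)
u_A = 4.9295 / sqrt(27)
u_A = 4.9295 / 5.1961524
u_A = 0.9487

0.9487


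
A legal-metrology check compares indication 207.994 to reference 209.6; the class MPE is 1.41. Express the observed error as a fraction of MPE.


e = indication - reference = 207.994 - 209.6 = -1.6060
|e| = 1.6060
ratio = |e| / MPE = 1.6060 / 1.41
ratio = 1.1390

1.1390


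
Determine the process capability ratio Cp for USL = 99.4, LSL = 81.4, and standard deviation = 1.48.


Cp = (USL - LSL) / (6 * sigma)
= (99.4 - 81.4) / (6 * 1.48)
= 18.0000 / 8.8800
= 2.0270

2.0270


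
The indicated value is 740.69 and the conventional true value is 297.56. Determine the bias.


Systematic error = measured - true
= 740.69 - 297.56
= 443.1300

443.1300


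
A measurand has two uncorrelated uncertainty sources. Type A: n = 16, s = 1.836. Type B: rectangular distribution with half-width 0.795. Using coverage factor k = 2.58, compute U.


u_A = s / sqrt(n) = 1.836 / sqrt(16) = 0.459
u_B = half_width / sqrt(3) = 0.795 / sqrt(3) = 0.45899346
uc = sqrt(u_A^2 + u_B^2) = sqrt(0.459^2 + 0.45899346^2) = 0.6491194
U = k * uc = 2.58 * 0.6491194
U = 1.6747

1.6747


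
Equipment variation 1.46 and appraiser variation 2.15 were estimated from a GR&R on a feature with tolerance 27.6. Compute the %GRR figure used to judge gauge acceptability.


GRR = sqrt(EV^2 + AV^2) = sqrt(1.46^2 + 2.15^2) = 2.5988651
%GRR = GRR / tol * 100 = 2.5988651 / 27.6 * 100
%GRR = 9.4162

9.4162


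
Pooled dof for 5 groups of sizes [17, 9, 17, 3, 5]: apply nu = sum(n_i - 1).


nu = sum_i (n_i - 1)
nu = ((17 - 1) + (9 - 1) + (17 - 1) + (3 - 1) + (5 - 1))
nu = 16 + 8 + 16 + 2 + 4
nu = 46

46


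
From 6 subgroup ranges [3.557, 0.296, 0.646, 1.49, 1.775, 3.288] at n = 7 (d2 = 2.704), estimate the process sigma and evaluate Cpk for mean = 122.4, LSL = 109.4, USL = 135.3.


R_bar = (3.557 + 0.296 + 0.646 + 1.49 + 1.775 + 3.288) / 6 = 1.842
sigma = R_bar / d2 = 1.842 / 2.704 = 0.68121302
Cp = (USL - LSL)/(6*sigma) = (135.3 - 109.4)/(6*0.68121302) = 6.3367
Cpu = (135.3 - 122.4)/(3*0.68121302) = 6.3123
Cpl = (122.4 - 109.4)/(3*0.68121302) = 6.3612
Cpk = min(Cpu, Cpl) = 6.3123

6.3123


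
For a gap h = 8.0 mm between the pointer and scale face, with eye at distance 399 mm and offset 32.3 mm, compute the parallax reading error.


error = h * offset / d
= 8.0 * 32.3 / 399
= 0.6476

0.6476


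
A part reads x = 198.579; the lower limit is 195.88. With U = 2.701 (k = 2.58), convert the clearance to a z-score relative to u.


u = U / k = 2.701 / 2.58 = 1.0468992
margin = |LSL - x| = |195.88 - 198.579| = 2.699
z = margin / u = 2.699 / 1.0468992
z = 2.5781

2.5781


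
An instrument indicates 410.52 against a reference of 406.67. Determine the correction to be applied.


Correction = standard - reading
= 406.67 - 410.52
= -3.8500

-3.8500


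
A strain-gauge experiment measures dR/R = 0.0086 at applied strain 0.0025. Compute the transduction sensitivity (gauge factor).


GF = (dR/R) / epsilon
= 0.0086 / 0.0025
= 3.4400

3.4400


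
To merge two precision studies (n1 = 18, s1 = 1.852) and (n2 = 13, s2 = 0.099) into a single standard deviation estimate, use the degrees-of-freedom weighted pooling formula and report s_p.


s_p = sqrt(((n1-1)*s1^2 + (n2-1)*s2^2) / (n1+n2-2))
numerator = (18-1)*1.852^2 + (13-1)*0.099^2 = 58.308368 + 0.117612 = 58.42598
denominator = 18 + 13 - 2 = 29
s_p^2 = 58.42598 / 29 = 2.014689
s_p = sqrt(2.014689) = 1.4194

1.4194


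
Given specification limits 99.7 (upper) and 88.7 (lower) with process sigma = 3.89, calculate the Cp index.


Cp = (USL - LSL) / (6 * sigma)
= (99.7 - 88.7) / (6 * 3.89)
= 11.0000 / 23.3400
= 0.4713

0.4713


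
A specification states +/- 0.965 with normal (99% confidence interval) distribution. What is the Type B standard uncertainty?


u_B = half_width / 2.576
u_B = 0.965 / 2.576
u_B = 0.3746

0.3746


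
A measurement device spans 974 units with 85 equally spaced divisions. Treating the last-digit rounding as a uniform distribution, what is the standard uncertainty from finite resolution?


resolution = range / divisions
resolution = 974 / 85 = 11.458824
u_res = resolution / (2*sqrt(3))
u_res = 11.458824 / 3.4641016
u_res = 3.3079

3.3079


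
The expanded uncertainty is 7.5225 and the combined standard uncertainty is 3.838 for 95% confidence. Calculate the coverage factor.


k = U / uc
k = 7.5225 / 3.838
k = 1.96

1.96


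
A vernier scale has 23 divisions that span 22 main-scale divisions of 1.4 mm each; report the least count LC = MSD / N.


LC = MSD / n_div
= 1.4 / 23
= 0.0609

0.0609


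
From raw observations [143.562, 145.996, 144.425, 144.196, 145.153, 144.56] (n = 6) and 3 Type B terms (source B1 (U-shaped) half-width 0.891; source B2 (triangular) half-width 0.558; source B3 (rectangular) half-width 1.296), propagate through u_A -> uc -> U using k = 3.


mean = (143.562 + 145.996 + 144.425 + 144.196 + 145.153 + 144.56) / 6 = 144.6486667
s = sqrt(sum((x - mean)^2)/(n-1)) = 0.83824809
u_A = s / sqrt(n) = 0.83824809 / sqrt(6) = 0.34221335
u_B1 = 0.891 / sqrt(2) = 0.63003214
u_B2 = 0.558 / sqrt(6) = 0.22780255
u_B3 = 1.296 / sqrt(3) = 0.74824595
uc = sqrt(0.34221335^2 + 0.63003214^2 + 0.22780255^2 + 0.74824595^2) = 1.061045
U = k * uc = 3 * 1.061045
U = 3.1831

3.1831


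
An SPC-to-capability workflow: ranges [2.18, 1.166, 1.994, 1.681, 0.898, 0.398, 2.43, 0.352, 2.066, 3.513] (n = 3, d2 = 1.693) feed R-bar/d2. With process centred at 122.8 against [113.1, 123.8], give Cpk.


R_bar = (2.18 + 1.166 + 1.994 + 1.681 + 0.898 + 0.398 + 2.43 + 0.352 + 2.066 + 3.513) / 10 = 1.6678
sigma = R_bar / d2 = 1.6678 / 1.693 = 0.98511518
Cp = (USL - LSL)/(6*sigma) = (123.8 - 113.1)/(6*0.98511518) = 1.8103
Cpu = (123.8 - 122.8)/(3*0.98511518) = 0.3384
Cpl = (122.8 - 113.1)/(3*0.98511518) = 3.2822
Cpk = min(Cpu, Cpl) = 0.3384

0.3384


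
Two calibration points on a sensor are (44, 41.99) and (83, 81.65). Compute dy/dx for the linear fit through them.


slope = (y2 - y1) / (x2 - x1)
= (81.65 - 41.99) / (83 - 44)
= 39.6600 / 39
= 1.0169

1.0169


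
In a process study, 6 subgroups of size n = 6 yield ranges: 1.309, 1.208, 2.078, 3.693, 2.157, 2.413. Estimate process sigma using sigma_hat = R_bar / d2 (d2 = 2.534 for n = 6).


R_bar = (1.309 + 1.208 + 2.078 + 3.693 + 2.157 + 2.413) / 6
R_bar = 12.858 / 6 = 2.143
sigma_hat = R_bar / d2 = 2.143 / 2.534 = 0.8457

0.8457


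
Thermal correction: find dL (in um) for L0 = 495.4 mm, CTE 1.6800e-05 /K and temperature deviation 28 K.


dL = L * alpha * dT
= 495.4 * 1.6800e-05 * 28
= 0.2330362 mm
dL_um = 0.2330362 * 1000 = 233.0362 um

233.0362


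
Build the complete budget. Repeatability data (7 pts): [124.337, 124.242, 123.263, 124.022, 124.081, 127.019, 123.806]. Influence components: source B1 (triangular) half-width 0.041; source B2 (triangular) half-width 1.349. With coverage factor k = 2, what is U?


mean = (124.337 + 124.242 + 123.263 + 124.022 + 124.081 + 127.019 + 123.806) / 7 = 124.3957143
s = sqrt(sum((x - mean)^2)/(n-1)) = 1.2095602
u_A = s / sqrt(n) = 1.2095602 / sqrt(7) = 0.45717078
u_B1 = 0.041 / sqrt(6) = 0.01673818
u_B2 = 1.349 / sqrt(6) = 0.55072694
uc = sqrt(0.45717078^2 + 0.01673818^2 + 0.55072694^2) = 0.71595073
U = k * uc = 2 * 0.71595073
U = 1.4319

1.4319


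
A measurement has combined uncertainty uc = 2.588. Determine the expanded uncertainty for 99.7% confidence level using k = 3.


U = k * uc
U = 3 * 2.588
U = 7.7640

7.7640


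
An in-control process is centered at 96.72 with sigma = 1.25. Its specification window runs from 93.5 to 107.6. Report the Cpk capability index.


Cpu = (USL - mean) / (3*sigma) = (107.6 - 96.72) / (3*1.25) = 2.9013
Cpl = (mean - LSL) / (3*sigma) = (96.72 - 93.5) / (3*1.25) = 0.8587
Cpk = min(Cpu, Cpl) = 0.8587

0.8587


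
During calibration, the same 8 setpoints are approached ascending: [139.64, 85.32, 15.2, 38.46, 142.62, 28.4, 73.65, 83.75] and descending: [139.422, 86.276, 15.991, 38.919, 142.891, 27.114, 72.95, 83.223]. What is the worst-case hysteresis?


|139.64 - 139.422| = 0.2180
|85.32 - 86.276| = 0.9560
|15.2 - 15.991| = 0.7910
|38.46 - 38.919| = 0.4590
|142.62 - 142.891| = 0.2710
|28.4 - 27.114| = 1.2860
|73.65 - 72.95| = 0.7000
|83.75 - 83.223| = 0.5270
hysteresis = max(diffs) = 1.2860

1.2860


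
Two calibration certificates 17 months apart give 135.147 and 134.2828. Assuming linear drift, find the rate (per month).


rate = (v2 - v1) / months
= (134.2828 - 135.147) / 17
= -0.8642 / 17
= -0.0508

-0.0508


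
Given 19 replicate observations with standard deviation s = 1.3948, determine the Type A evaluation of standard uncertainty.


u_A = s / sqrt(n)
u_A = 1.3948 / sqrt(19)
u_A = 1.3948 / 4.3588989
u_A = 0.3200

0.3200


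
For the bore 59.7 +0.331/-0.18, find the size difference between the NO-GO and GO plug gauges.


GO = nominal - lower_tol (smallest hole = maximum material condition)
GO = 59.7 - 0.18 = 59.52
NO-GO = nominal + upper_tol (largest hole = least material condition)
NO-GO = 59.7 + 0.331 = 60.031
spread = NO-GO - GO = 60.031 - 59.52 = 0.5110

0.5110


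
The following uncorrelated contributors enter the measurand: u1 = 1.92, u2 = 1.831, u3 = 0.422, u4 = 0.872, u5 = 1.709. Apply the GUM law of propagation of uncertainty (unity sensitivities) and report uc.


uc = sqrt(1.92^2 + 1.831^2 + 0.422^2 + 0.872^2 + 1.709^2)
uc = sqrt(10.89811)
uc = 3.3012

3.3012


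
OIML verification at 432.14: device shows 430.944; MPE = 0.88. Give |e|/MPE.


e = indication - reference = 430.944 - 432.14 = -1.1960
|e| = 1.1960
ratio = |e| / MPE = 1.1960 / 0.88
ratio = 1.3591

1.3591


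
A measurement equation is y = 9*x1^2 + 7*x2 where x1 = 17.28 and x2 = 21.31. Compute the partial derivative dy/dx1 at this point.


y = 9*x1^2 + 7*x2
dy/dx1 = 2*9*x1
Evaluate at x1 = 17.28: c1 = 18 * 17.28
c1 = 311.0400

311.0400


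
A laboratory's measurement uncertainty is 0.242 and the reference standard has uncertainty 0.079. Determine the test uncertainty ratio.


TUR = u_lab / u_ref
= 0.242 / 0.079
= 3.0633

3.0633


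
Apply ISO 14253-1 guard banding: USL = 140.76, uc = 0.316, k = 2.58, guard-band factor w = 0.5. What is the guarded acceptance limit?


U = k * uc = 2.58 * 0.316 = 0.81528
guard band g = w * U = 0.5 * 0.81528 = 0.40764
AL = USL - g = 140.76 - 0.40764
AL = 140.3524

140.3524


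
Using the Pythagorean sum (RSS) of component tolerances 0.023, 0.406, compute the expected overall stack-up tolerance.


RSS = sqrt(0.023^2 + 0.406^2)
= sqrt(0.165365)
= 0.4067

0.4067


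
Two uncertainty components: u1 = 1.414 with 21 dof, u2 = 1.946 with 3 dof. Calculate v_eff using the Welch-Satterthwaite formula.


uc = sqrt(u1^2 + u2^2) = sqrt(1.414^2 + 1.946^2) = 2.4054754
v_eff = uc^4 / (u1^4/v1 + u2^4/v2)
= 2.4054754^4 / (1.414^4/21 + 1.946^4/3)
= 33.481405 / 4.9706054
v_eff = 6.7359

6.7359


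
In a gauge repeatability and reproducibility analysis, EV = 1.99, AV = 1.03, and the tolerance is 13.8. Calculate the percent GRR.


GRR = sqrt(EV^2 + AV^2) = sqrt(1.99^2 + 1.03^2) = 2.2407588
%GRR = GRR / tol * 100 = 2.2407588 / 13.8 * 100
%GRR = 16.2374

16.2374


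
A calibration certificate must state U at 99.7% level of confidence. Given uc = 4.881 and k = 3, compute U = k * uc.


U = k * uc
U = 3 * 4.881
U = 14.6430

14.6430


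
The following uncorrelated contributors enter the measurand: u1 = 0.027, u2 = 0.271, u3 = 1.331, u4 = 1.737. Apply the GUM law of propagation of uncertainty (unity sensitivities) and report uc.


uc = sqrt(0.027^2 + 0.271^2 + 1.331^2 + 1.737^2)
uc = sqrt(4.8629)
uc = 2.2052

2.2052


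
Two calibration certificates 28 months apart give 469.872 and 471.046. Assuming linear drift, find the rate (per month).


rate = (v2 - v1) / months
= (471.046 - 469.872) / 28
= 1.1740 / 28
= 0.0419

0.0419


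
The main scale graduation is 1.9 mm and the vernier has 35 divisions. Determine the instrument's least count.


LC = MSD / n_div
= 1.9 / 35
= 0.0543

0.0543


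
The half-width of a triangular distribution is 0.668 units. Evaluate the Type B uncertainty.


u_B = half_width / sqrt(6)
u_B = 0.668 / 2.4494897
u_B = 0.2727

0.2727


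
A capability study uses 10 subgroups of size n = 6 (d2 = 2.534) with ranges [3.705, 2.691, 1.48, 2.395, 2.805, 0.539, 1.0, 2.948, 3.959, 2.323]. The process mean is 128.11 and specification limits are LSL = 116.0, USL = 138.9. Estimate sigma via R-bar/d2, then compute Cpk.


R_bar = (3.705 + 2.691 + 1.48 + 2.395 + 2.805 + 0.539 + 1.0 + 2.948 + 3.959 + 2.323) / 10 = 2.3845
sigma = R_bar / d2 = 2.3845 / 2.534 = 0.94100237
Cp = (USL - LSL)/(6*sigma) = (138.9 - 116.0)/(6*0.94100237) = 4.0560
Cpu = (138.9 - 128.11)/(3*0.94100237) = 3.8222
Cpl = (128.11 - 116.0)/(3*0.94100237) = 4.2898
Cpk = min(Cpu, Cpl) = 3.8222

3.8222


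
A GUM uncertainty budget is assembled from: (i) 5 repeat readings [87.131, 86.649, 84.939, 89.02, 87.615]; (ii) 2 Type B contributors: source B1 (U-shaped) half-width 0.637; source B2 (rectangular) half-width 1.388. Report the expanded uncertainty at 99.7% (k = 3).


mean = (87.131 + 86.649 + 84.939 + 89.02 + 87.615) / 5 = 87.0708
s = sqrt(sum((x - mean)^2)/(n-1)) = 1.4850627
u_A = s / sqrt(n) = 1.4850627 / sqrt(5) = 0.66414023
u_B1 = 0.637 / sqrt(2) = 0.45042702
u_B2 = 1.388 / sqrt(3) = 0.80136217
uc = sqrt(0.66414023^2 + 0.45042702^2 + 0.80136217^2) = 1.1340847
U = k * uc = 3 * 1.1340847
U = 3.4023

3.4023


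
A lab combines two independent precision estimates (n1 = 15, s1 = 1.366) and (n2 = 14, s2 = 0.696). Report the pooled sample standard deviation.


s_p = sqrt(((n1-1)*s1^2 + (n2-1)*s2^2) / (n1+n2-2))
numerator = (15-1)*1.366^2 + (14-1)*0.696^2 = 26.123384 + 6.297408 = 32.420792
denominator = 15 + 14 - 2 = 27
s_p^2 = 32.420792 / 27 = 1.2007701
s_p = sqrt(1.2007701) = 1.0958

1.0958


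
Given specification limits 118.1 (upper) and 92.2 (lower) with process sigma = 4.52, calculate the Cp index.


Cp = (USL - LSL) / (6 * sigma)
= (118.1 - 92.2) / (6 * 4.52)
= 25.9000 / 27.1200
= 0.9550

0.9550


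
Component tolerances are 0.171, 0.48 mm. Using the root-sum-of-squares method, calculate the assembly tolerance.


RSS = sqrt(0.171^2 + 0.48^2)
= sqrt(0.259641)
= 0.5095

0.5095
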